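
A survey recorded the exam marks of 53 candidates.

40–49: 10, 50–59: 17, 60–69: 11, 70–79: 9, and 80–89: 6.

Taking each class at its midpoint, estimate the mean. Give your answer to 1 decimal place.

Midpoints: 44.5, 54.5, 64.5, 74.5, 84.5
Σfm = 10×44.5 + 17×54.5 + 11×64.5 + 9×74.5 + 6×84.5 = 3258.5
n = Σf = 53
Mean = 3258.5 / 53 = 61.4811

61.5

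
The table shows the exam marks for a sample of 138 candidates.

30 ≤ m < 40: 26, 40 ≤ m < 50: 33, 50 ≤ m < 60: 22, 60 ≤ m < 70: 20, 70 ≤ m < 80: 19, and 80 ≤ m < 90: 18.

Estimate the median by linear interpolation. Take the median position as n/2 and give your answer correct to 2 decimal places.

54.55

Cumulative frequencies: 26, 59, 81, 101, 120, 138
n = 138; position = n/2 = 69.
This falls in the class 50 ≤ m < 60: L = 50, F = 59, f = 22, h = 10.
Median ≈ 50 + ((69 − 59) / 22) × 10 = 54.5455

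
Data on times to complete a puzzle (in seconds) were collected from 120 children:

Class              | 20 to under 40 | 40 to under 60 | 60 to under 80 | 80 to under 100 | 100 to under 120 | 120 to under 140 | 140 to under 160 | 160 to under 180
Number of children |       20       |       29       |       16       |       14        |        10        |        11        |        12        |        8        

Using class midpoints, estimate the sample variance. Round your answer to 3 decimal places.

1991.148

Midpoints: 30, 50, 70, 90, 110, 130, 150, 170
n = 120, Σfm = 10120, mean = 84.3333
Σfm² = 1090400
Σf(m − x̄)² = Σfm² − (Σfm)²/n = 1090400 − 10120²/120 = 236946.6667
Sample variance = 236946.6667 / 119 = 1991.1485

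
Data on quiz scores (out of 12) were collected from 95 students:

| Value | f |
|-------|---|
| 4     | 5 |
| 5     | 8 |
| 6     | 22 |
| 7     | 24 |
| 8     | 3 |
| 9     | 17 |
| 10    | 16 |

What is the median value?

Cumulative frequencies: 5, 13, 35, 59, 62, 79, 95
n = 95, so the median is the value in position (n+1)/2 = 48.
Position 48 falls at value 7.

7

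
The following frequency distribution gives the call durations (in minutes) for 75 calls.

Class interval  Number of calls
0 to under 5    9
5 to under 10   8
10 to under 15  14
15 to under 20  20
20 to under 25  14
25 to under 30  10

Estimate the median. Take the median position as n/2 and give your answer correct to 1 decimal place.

16.6

Cumulative frequencies: 9, 17, 31, 51, 65, 75
n = 75; position = n/2 = 37.5.
This falls in the class 15 to under 20: L = 15, F = 31, f = 20, h = 5.
Median ≈ 15 + ((37.5 − 31) / 20) × 5 = 16.6250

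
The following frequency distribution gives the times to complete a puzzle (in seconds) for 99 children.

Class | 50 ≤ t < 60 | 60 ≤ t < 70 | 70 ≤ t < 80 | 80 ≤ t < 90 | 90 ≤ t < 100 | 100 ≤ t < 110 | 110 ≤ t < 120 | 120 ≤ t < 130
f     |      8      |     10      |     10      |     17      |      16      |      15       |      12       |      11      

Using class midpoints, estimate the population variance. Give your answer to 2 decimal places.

433.98

Midpoints: 55, 65, 75, 85, 95, 105, 115, 125
n = 99, Σfm = 9135, mean = 92.2727
Σfm² = 885875
Σf(m − x̄)² = Σfm² − (Σfm)²/n = 885875 − 9135²/99 = 42963.6364
Population variance = 42963.6364 / 99 = 433.9761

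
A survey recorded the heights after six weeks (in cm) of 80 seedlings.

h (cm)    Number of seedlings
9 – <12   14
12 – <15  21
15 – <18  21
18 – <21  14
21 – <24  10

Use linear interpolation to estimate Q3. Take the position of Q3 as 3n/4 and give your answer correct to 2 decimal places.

Cumulative frequencies: 14, 35, 56, 70, 80
n = 80; position = 3n/4 = 60.
This falls in the class 18 – <21: L = 18, F = 56, f = 14, h = 3.
Upper quartile ≈ 18 + ((60 − 56) / 14) × 3 = 18.8571

18.86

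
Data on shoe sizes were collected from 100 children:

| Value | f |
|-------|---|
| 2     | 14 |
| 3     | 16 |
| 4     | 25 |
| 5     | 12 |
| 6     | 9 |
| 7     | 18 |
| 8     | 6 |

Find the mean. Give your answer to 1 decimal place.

4.6

Values: 2, 3, 4, 5, 6, 7, 8
Σfx = 14×2 + 16×3 + 25×4 + 12×5 + 9×6 + 18×7 + 6×8 = 464
n = Σf = 100
Mean = 464 / 100 = 4.6400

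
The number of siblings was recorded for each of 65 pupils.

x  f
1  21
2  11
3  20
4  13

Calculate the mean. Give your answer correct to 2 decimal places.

Values: 1, 2, 3, 4
Σfx = 21×1 + 11×2 + 20×3 + 13×4 = 155
n = Σf = 65
Mean = 155 / 65 = 2.3846

2.38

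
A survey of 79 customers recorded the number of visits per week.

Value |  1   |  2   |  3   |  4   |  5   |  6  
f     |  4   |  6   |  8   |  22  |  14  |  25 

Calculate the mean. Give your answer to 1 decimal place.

4.4

Values: 1, 2, 3, 4, 5, 6
Σfx = 4×1 + 6×2 + 8×3 + 22×4 + 14×5 + 25×6 = 348
n = Σf = 79
Mean = 348 / 79 = 4.4051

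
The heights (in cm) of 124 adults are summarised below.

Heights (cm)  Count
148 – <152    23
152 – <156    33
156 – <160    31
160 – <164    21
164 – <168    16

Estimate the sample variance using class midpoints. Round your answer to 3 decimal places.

26.608

Midpoints: 150, 154, 158, 162, 166
n = 124, Σfm = 19488, mean = 157.1613
Σfm² = 3066032
Σf(m − x̄)² = Σfm² − (Σfm)²/n = 3066032 − 19488²/124 = 3272.7742
Sample variance = 3272.7742 / 123 = 26.6079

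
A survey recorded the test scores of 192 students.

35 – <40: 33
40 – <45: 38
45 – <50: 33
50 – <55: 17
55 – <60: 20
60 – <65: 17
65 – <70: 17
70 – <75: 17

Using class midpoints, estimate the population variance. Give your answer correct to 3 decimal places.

Midpoints: 37.5, 42.5, 47.5, 52.5, 57.5, 62.5, 67.5, 72.5
n = 192, Σfm = 9905, mean = 51.5885
Σfm² = 535700
Σf(m − x̄)² = Σfm² − (Σfm)²/n = 535700 − 9905²/192 = 24715.4948
Population variance = 24715.4948 / 192 = 128.7265

128.727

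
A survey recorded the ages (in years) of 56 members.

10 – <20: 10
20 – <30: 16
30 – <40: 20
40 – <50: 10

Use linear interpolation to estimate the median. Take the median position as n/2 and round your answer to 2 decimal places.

Cumulative frequencies: 10, 26, 46, 56
n = 56; position = n/2 = 28.
This falls in the class 30 – <40: L = 30, F = 26, f = 20, h = 10.
Median ≈ 30 + ((28 − 26) / 20) × 10 = 31.0000

31.00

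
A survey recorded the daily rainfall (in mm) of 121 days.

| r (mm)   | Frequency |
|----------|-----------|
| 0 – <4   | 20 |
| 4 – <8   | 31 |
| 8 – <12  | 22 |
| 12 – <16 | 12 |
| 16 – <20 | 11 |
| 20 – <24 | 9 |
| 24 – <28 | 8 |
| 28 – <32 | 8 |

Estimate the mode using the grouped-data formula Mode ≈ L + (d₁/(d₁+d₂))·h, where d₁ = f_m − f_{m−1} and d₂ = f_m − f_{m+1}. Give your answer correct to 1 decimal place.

6.2

Modal class: 4 – <8 (highest frequency 31).
d₁ = 31 − 20 = 11, d₂ = 31 − 22 = 9
Mode ≈ 4 + (11/(11+9)) × 4 = 4 + 2.2000 = 6.2000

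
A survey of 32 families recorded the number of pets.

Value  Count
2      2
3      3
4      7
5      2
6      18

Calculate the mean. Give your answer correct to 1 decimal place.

Values: 2, 3, 4, 5, 6
Σfx = 2×2 + 3×3 + 7×4 + 2×5 + 18×6 = 159
n = Σf = 32
Mean = 159 / 32 = 4.9688

5.0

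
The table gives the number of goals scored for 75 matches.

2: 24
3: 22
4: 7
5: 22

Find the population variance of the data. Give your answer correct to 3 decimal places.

1.457

Values: 2, 3, 4, 5
n = 75, Σfx = 252, mean = 3.3600
Σfx² = 956
Σf(x − x̄)² = Σfx² − (Σfx)²/n = 956 − 252²/75 = 109.2800
Population variance = 109.2800 / 75 = 1.4571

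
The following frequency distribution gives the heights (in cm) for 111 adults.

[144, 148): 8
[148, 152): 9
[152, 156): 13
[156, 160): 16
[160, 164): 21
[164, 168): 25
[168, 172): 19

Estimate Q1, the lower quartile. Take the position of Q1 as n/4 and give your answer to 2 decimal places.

Cumulative frequencies: 8, 17, 30, 46, 67, 92, 111
n = 111; position = n/4 = 27.75.
This falls in the class [152, 156): L = 152, F = 17, f = 13, h = 4.
Lower quartile ≈ 152 + ((27.75 − 17) / 13) × 4 = 155.3077

155.31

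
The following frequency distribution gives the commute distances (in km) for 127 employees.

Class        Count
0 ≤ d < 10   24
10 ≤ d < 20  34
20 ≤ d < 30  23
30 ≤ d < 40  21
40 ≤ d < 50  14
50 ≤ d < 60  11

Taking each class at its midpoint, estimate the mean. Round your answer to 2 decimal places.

Midpoints: 5, 15, 25, 35, 45, 55
Σfm = 24×5 + 34×15 + 23×25 + 21×35 + 14×45 + 11×55 = 3175
n = Σf = 127
Mean = 3175 / 127 = 25.0000

25.00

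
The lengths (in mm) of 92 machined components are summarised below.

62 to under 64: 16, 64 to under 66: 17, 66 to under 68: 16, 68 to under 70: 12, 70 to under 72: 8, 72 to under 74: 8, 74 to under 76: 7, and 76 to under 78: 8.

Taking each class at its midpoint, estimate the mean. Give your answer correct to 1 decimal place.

68.5

Midpoints: 63, 65, 67, 69, 71, 73, 75, 77
Σfm = 16×63 + 17×65 + 16×67 + 12×69 + 8×71 + 8×73 + 7×75 + 8×77 = 6306
n = Σf = 92
Mean = 6306 / 92 = 68.5435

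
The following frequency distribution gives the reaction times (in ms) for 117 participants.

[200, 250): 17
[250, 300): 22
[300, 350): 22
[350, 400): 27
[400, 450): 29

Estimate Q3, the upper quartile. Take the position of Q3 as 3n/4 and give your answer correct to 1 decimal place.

Cumulative frequencies: 17, 39, 61, 88, 117
n = 117; position = 3n/4 = 87.75.
This falls in the class [350, 400): L = 350, F = 61, f = 27, h = 50.
Upper quartile ≈ 350 + ((87.75 − 61) / 27) × 50 = 399.5370

399.5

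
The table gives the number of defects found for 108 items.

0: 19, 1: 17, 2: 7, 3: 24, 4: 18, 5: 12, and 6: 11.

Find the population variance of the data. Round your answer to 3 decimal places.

Values: 0, 1, 2, 3, 4, 5, 6
n = 108, Σfx = 301, mean = 2.7870
Σfx² = 1245
Σf(x − x̄)² = Σfx² − (Σfx)²/n = 1245 − 301²/108 = 406.1019
Population variance = 406.1019 / 108 = 3.7602

3.760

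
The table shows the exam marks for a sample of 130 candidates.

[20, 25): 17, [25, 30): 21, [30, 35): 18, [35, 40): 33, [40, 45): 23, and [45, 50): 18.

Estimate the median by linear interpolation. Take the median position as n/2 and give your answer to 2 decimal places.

Cumulative frequencies: 17, 38, 56, 89, 112, 130
n = 130; position = n/2 = 65.
This falls in the class [35, 40): L = 35, F = 56, f = 33, h = 5.
Median ≈ 35 + ((65 − 56) / 33) × 5 = 36.3636

36.36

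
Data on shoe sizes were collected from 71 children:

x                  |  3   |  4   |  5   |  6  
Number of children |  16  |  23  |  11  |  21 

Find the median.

Cumulative frequencies: 16, 39, 50, 71
n = 71, so the median is the value in position (n+1)/2 = 36.
Position 36 falls at value 4.

4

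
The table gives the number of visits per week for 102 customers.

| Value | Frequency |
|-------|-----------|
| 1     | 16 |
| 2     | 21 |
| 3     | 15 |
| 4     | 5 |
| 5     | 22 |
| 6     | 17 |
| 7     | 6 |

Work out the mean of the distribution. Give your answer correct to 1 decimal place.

Values: 1, 2, 3, 4, 5, 6, 7
Σfx = 16×1 + 21×2 + 15×3 + 5×4 + 22×5 + 17×6 + 6×7 = 377
n = Σf = 102
Mean = 377 / 102 = 3.6961

3.7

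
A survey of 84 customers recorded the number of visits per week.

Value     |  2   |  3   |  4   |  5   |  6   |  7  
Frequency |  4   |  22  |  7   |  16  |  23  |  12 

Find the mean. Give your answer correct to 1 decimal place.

4.8

Values: 2, 3, 4, 5, 6, 7
Σfx = 4×2 + 22×3 + 7×4 + 16×5 + 23×6 + 12×7 = 404
n = Σf = 84
Mean = 404 / 84 = 4.8095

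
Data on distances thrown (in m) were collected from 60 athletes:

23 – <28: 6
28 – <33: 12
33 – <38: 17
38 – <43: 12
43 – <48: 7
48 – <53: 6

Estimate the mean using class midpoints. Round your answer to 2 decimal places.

37.17

Midpoints: 25.5, 30.5, 35.5, 40.5, 45.5, 50.5
Σfm = 6×25.5 + 12×30.5 + 17×35.5 + 12×40.5 + 7×45.5 + 6×50.5 = 2230
n = Σf = 60
Mean = 2230 / 60 = 37.1667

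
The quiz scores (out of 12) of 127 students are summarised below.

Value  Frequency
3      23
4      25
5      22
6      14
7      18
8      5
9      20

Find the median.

5

Cumulative frequencies: 23, 48, 70, 84, 102, 107, 127
n = 127, so the median is the value in position (n+1)/2 = 64.
Position 64 falls at value 5.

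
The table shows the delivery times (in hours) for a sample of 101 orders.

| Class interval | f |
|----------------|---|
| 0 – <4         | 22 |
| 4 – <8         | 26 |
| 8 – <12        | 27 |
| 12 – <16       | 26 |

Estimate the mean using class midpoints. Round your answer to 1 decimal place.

Midpoints: 2, 6, 10, 14
Σfm = 22×2 + 26×6 + 27×10 + 26×14 = 834
n = Σf = 101
Mean = 834 / 101 = 8.2574

8.3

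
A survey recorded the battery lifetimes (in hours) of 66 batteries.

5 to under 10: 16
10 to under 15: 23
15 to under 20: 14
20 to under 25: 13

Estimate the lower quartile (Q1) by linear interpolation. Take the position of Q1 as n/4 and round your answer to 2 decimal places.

10.11

Cumulative frequencies: 16, 39, 53, 66
n = 66; position = n/4 = 16.5.
This falls in the class 10 to under 15: L = 10, F = 16, f = 23, h = 5.
Lower quartile ≈ 10 + ((16.5 − 16) / 23) × 5 = 10.1087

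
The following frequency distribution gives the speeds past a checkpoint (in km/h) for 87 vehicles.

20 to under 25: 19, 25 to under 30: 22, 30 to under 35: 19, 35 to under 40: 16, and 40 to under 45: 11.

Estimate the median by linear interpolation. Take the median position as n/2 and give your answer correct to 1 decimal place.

Cumulative frequencies: 19, 41, 60, 76, 87
n = 87; position = n/2 = 43.5.
This falls in the class 30 to under 35: L = 30, F = 41, f = 19, h = 5.
Median ≈ 30 + ((43.5 − 41) / 19) × 5 = 30.6579

30.7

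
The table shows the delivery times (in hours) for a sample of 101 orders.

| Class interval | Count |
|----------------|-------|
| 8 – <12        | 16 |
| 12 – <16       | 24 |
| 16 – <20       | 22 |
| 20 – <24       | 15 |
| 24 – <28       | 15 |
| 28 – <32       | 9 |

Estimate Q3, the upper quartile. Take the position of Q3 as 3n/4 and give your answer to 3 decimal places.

23.667

Cumulative frequencies: 16, 40, 62, 77, 92, 101
n = 101; position = 3n/4 = 75.75.
This falls in the class 20 – <24: L = 20, F = 62, f = 15, h = 4.
Upper quartile ≈ 20 + ((75.75 − 62) / 15) × 4 = 23.6667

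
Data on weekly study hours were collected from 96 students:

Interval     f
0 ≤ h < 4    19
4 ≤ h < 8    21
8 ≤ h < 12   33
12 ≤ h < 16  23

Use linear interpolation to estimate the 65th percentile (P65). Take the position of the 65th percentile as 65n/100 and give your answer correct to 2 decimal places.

10.72

Cumulative frequencies: 19, 40, 73, 96
n = 96; position = 65n/100 = 62.4.
This falls in the class 8 ≤ h < 12: L = 8, F = 40, f = 33, h = 4.
65th percentile ≈ 8 + ((62.4 − 40) / 33) × 4 = 10.7152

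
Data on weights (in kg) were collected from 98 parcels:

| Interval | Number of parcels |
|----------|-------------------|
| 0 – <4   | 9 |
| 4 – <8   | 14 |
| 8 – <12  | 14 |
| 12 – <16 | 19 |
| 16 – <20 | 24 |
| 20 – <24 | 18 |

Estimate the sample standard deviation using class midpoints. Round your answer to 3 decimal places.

6.372

Midpoints: 2, 6, 10, 14, 18, 22
n = 98, Σfm = 1336, mean = 13.6327
Σfm² = 22152
Σf(m − x̄)² = Σfm² − (Σfm)²/n = 22152 − 1336²/98 = 3938.7755
Sample variance = 3938.7755 / 97 = 40.6059
Standard deviation = √40.6059 = 6.3723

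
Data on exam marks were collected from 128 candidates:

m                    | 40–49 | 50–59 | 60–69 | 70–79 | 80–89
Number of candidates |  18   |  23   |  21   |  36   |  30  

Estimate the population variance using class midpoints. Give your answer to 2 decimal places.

187.74

Midpoints: 44.5, 54.5, 64.5, 74.5, 84.5
n = 128, Σfm = 8626, mean = 67.3906
Σfm² = 605342
Σf(m − x̄)² = Σfm² − (Σfm)²/n = 605342 − 8626²/128 = 24030.4688
Population variance = 24030.4688 / 128 = 187.7380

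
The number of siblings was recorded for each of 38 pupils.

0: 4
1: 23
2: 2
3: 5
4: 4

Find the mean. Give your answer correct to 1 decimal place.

1.5

Values: 0, 1, 2, 3, 4
Σfx = 4×0 + 23×1 + 2×2 + 5×3 + 4×4 = 58
n = Σf = 38
Mean = 58 / 38 = 1.5263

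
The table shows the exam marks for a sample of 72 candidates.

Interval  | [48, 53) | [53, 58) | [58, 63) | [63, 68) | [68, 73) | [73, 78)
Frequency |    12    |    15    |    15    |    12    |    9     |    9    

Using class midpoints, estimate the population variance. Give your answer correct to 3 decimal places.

Midpoints: 50.5, 55.5, 60.5, 65.5, 70.5, 75.5
n = 72, Σfm = 4446, mean = 61.7500
Σfm² = 279228
Σf(m − x̄)² = Σfm² − (Σfm)²/n = 279228 − 4446²/72 = 4687.5000
Population variance = 4687.5000 / 72 = 65.1042

65.104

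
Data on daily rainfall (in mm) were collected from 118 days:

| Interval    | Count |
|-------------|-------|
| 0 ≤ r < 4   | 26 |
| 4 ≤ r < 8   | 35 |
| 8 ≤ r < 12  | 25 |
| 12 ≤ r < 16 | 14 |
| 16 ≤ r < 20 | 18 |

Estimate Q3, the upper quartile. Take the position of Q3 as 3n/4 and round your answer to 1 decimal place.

12.7

Cumulative frequencies: 26, 61, 86, 100, 118
n = 118; position = 3n/4 = 88.5.
This falls in the class 12 ≤ r < 16: L = 12, F = 86, f = 14, h = 4.
Upper quartile ≈ 12 + ((88.5 − 86) / 14) × 4 = 12.7143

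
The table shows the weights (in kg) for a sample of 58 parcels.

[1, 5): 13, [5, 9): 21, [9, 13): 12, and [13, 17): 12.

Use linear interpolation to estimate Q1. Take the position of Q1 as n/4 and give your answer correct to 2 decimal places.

Cumulative frequencies: 13, 34, 46, 58
n = 58; position = n/4 = 14.5.
This falls in the class [5, 9): L = 5, F = 13, f = 21, h = 4.
Lower quartile ≈ 5 + ((14.5 − 13) / 21) × 4 = 5.2857

5.29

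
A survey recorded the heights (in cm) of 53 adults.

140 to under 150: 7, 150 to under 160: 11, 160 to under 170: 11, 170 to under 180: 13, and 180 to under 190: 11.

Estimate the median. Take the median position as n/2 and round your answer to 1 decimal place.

Cumulative frequencies: 7, 18, 29, 42, 53
n = 53; position = n/2 = 26.5.
This falls in the class 160 to under 170: L = 160, F = 18, f = 11, h = 10.
Median ≈ 160 + ((26.5 − 18) / 11) × 10 = 167.7273

167.7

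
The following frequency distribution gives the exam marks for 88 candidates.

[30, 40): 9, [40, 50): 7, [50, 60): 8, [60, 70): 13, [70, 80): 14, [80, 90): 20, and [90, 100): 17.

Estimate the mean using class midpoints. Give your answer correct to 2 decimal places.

71.36

Midpoints: 35, 45, 55, 65, 75, 85, 95
Σfm = 9×35 + 7×45 + 8×55 + 13×65 + 14×75 + 20×85 + 17×95 = 6280
n = Σf = 88
Mean = 6280 / 88 = 71.3636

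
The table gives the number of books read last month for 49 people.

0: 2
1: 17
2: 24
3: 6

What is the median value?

2

Cumulative frequencies: 2, 19, 43, 49
n = 49, so the median is the value in position (n+1)/2 = 25.
Position 25 falls at value 2.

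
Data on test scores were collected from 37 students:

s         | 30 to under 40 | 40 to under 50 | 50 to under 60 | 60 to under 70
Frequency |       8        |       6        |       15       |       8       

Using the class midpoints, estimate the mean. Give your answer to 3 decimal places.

Midpoints: 35, 45, 55, 65
Σfm = 8×35 + 6×45 + 15×55 + 8×65 = 1895
n = Σf = 37
Mean = 1895 / 37 = 51.2162

51.216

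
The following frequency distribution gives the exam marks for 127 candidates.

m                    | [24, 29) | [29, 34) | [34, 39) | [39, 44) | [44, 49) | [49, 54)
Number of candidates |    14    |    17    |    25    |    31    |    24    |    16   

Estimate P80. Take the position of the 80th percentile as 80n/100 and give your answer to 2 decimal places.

Cumulative frequencies: 14, 31, 56, 87, 111, 127
n = 127; position = 80n/100 = 101.6.
This falls in the class [44, 49): L = 44, F = 87, f = 24, h = 5.
80th percentile ≈ 44 + ((101.6 − 87) / 24) × 5 = 47.0417

47.04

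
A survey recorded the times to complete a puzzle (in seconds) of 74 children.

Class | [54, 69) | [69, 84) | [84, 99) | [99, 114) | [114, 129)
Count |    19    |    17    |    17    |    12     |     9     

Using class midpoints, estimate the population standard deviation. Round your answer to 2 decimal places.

20.08

Midpoints: 61.5, 76.5, 91.5, 106.5, 121.5
n = 74, Σfm = 6396, mean = 86.4324
Σfm² = 582646.5
Σf(m − x̄)² = Σfm² − (Σfm)²/n = 582646.5 − 6396²/74 = 29824.6622
Population variance = 29824.6622 / 74 = 403.0360
Standard deviation = √403.0360 = 20.0758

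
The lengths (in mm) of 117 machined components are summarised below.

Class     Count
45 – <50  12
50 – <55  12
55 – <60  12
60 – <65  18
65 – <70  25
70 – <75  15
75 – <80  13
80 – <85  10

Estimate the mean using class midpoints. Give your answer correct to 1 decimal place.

Midpoints: 47.5, 52.5, 57.5, 62.5, 67.5, 72.5, 77.5, 82.5
Σfm = 12×47.5 + 12×52.5 + 12×57.5 + 18×62.5 + 25×67.5 + 15×72.5 + 13×77.5 + 10×82.5 = 7622.5
n = Σf = 117
Mean = 7622.5 / 117 = 65.1496

65.1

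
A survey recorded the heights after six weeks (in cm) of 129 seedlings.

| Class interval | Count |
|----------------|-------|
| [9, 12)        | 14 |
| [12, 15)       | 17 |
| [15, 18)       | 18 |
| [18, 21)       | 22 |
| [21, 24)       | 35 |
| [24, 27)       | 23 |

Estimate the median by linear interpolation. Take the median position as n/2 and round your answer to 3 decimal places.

Cumulative frequencies: 14, 31, 49, 71, 106, 129
n = 129; position = n/2 = 64.5.
This falls in the class [18, 21): L = 18, F = 49, f = 22, h = 3.
Median ≈ 18 + ((64.5 − 49) / 22) × 3 = 20.1136

20.114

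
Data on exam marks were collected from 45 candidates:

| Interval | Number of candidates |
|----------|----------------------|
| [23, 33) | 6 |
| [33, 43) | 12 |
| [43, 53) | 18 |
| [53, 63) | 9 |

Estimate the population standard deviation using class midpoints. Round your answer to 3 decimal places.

9.428

Midpoints: 28, 38, 48, 58
n = 45, Σfm = 2010, mean = 44.6667
Σfm² = 93780
Σf(m − x̄)² = Σfm² − (Σfm)²/n = 93780 − 2010²/45 = 4000.0000
Population variance = 4000.0000 / 45 = 88.8889
Standard deviation = √88.8889 = 9.4281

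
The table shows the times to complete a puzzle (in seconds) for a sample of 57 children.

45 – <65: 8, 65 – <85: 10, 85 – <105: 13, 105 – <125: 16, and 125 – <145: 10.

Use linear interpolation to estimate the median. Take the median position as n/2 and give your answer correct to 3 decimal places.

Cumulative frequencies: 8, 18, 31, 47, 57
n = 57; position = n/2 = 28.5.
This falls in the class 85 – <105: L = 85, F = 18, f = 13, h = 20.
Median ≈ 85 + ((28.5 − 18) / 13) × 20 = 101.1538

101.154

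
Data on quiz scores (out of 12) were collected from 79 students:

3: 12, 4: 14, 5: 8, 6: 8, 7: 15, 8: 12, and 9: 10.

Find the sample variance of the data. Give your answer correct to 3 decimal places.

4.165

Values: 3, 4, 5, 6, 7, 8, 9
n = 79, Σfx = 471, mean = 5.9620
Σfx² = 3133
Σf(x − x̄)² = Σfx² − (Σfx)²/n = 3133 − 471²/79 = 324.8861
Sample variance = 324.8861 / 78 = 4.1652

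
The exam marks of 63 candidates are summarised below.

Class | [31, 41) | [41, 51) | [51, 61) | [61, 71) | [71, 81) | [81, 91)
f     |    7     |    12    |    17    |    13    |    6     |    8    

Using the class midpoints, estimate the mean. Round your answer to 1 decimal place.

Midpoints: 36, 46, 56, 66, 76, 86
Σfm = 7×36 + 12×46 + 17×56 + 13×66 + 6×76 + 8×86 = 3758
n = Σf = 63
Mean = 3758 / 63 = 59.6508

59.7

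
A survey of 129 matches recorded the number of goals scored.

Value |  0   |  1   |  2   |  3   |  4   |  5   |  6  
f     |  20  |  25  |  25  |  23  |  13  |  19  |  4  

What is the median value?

2

Cumulative frequencies: 20, 45, 70, 93, 106, 125, 129
n = 129, so the median is the value in position (n+1)/2 = 65.
Position 65 falls at value 2.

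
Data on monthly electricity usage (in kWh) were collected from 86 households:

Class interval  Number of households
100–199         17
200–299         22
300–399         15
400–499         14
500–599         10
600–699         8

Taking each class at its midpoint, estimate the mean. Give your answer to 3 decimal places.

351.826

Midpoints: 149.5, 249.5, 349.5, 449.5, 549.5, 649.5
Σfm = 17×149.5 + 22×249.5 + 15×349.5 + 14×449.5 + 10×549.5 + 8×649.5 = 30257
n = Σf = 86
Mean = 30257 / 86 = 351.8256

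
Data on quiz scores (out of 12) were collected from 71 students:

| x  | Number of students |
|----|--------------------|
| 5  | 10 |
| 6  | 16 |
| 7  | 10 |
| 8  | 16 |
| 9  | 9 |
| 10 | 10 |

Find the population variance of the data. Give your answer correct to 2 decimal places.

2.63

Values: 5, 6, 7, 8, 9, 10
n = 71, Σfx = 525, mean = 7.3944
Σfx² = 4069
Σf(x − x̄)² = Σfx² − (Σfx)²/n = 4069 − 525²/71 = 186.9577
Population variance = 186.9577 / 71 = 2.6332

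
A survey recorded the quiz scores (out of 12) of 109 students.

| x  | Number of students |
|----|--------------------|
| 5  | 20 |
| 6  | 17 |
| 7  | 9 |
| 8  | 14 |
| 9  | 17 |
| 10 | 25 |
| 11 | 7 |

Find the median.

8

Cumulative frequencies: 20, 37, 46, 60, 77, 102, 109
n = 109, so the median is the value in position (n+1)/2 = 55.
Position 55 falls at value 8.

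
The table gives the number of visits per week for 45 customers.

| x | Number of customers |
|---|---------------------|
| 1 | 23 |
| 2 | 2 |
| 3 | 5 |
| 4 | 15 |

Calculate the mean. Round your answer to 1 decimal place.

2.3

Values: 1, 2, 3, 4
Σfx = 23×1 + 2×2 + 5×3 + 15×4 = 102
n = Σf = 45
Mean = 102 / 45 = 2.2667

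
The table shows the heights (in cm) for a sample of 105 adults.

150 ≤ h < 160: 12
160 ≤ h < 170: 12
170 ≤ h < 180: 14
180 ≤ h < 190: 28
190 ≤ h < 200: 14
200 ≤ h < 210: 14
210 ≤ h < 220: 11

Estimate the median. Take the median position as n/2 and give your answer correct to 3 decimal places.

Cumulative frequencies: 12, 24, 38, 66, 80, 94, 105
n = 105; position = n/2 = 52.5.
This falls in the class 180 ≤ h < 190: L = 180, F = 38, f = 28, h = 10.
Median ≈ 180 + ((52.5 − 38) / 28) × 10 = 185.1786

185.179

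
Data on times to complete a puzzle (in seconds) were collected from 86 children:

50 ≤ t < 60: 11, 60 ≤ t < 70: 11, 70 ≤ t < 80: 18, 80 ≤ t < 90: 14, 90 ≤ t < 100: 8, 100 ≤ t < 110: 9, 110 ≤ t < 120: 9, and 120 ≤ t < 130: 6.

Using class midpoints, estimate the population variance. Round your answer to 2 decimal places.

Midpoints: 55, 65, 75, 85, 95, 105, 115, 125
n = 86, Σfm = 7350, mean = 85.4651
Σfm² = 666350
Σf(m − x̄)² = Σfm² − (Σfm)²/n = 666350 − 7350²/86 = 38181.3953
Population variance = 38181.3953 / 86 = 443.9697

443.97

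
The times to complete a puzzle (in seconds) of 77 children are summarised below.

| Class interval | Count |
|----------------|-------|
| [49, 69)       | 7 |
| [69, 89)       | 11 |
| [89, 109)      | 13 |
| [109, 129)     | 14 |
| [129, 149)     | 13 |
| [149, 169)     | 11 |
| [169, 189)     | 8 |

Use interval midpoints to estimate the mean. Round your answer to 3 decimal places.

119.779

Midpoints: 59, 79, 99, 119, 139, 159, 179
Σfm = 7×59 + 11×79 + 13×99 + 14×119 + 13×139 + 11×159 + 8×179 = 9223
n = Σf = 77
Mean = 9223 / 77 = 119.7792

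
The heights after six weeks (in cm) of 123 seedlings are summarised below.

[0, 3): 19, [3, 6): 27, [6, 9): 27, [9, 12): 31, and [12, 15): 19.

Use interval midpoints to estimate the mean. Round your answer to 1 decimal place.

Midpoints: 1.5, 4.5, 7.5, 10.5, 13.5
Σfm = 19×1.5 + 27×4.5 + 27×7.5 + 31×10.5 + 19×13.5 = 934.5
n = Σf = 123
Mean = 934.5 / 123 = 7.5976

7.6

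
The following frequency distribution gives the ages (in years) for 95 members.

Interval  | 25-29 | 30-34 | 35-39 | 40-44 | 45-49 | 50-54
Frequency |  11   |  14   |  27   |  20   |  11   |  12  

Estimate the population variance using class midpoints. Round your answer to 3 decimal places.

Midpoints: 27, 32, 37, 42, 47, 52
n = 95, Σfm = 3725, mean = 39.2105
Σfm² = 151345
Σf(m − x̄)² = Σfm² − (Σfm)²/n = 151345 − 3725²/95 = 5285.7895
Population variance = 5285.7895 / 95 = 55.6399

55.640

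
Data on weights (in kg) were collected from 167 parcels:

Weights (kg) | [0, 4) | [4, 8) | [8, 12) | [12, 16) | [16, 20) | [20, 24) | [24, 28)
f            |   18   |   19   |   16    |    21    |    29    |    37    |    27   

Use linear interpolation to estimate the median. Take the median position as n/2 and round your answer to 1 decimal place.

17.3

Cumulative frequencies: 18, 37, 53, 74, 103, 140, 167
n = 167; position = n/2 = 83.5.
This falls in the class [16, 20): L = 16, F = 74, f = 29, h = 4.
Median ≈ 16 + ((83.5 − 74) / 29) × 4 = 17.3103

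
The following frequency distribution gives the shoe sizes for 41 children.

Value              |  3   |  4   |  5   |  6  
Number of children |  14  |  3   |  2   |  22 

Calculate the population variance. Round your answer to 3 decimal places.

Values: 3, 4, 5, 6
n = 41, Σfx = 196, mean = 4.7805
Σfx² = 1016
Σf(x − x̄)² = Σfx² − (Σfx)²/n = 1016 − 196²/41 = 79.0244
Population variance = 79.0244 / 41 = 1.9274

1.927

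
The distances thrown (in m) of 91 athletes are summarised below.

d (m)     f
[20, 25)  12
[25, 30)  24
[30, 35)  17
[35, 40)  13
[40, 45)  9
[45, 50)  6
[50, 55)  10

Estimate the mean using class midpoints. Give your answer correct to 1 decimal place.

Midpoints: 22.5, 27.5, 32.5, 37.5, 42.5, 47.5, 52.5
Σfm = 12×22.5 + 24×27.5 + 17×32.5 + 13×37.5 + 9×42.5 + 6×47.5 + 10×52.5 = 3162.5
n = Σf = 91
Mean = 3162.5 / 91 = 34.7527

34.8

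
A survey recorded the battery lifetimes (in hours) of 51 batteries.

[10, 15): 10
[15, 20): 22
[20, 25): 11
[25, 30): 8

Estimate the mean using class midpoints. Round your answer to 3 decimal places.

Midpoints: 12.5, 17.5, 22.5, 27.5
Σfm = 10×12.5 + 22×17.5 + 11×22.5 + 8×27.5 = 977.5
n = Σf = 51
Mean = 977.5 / 51 = 19.1667

19.167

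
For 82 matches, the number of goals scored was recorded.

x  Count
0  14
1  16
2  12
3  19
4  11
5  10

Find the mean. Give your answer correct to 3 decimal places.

2.329

Values: 0, 1, 2, 3, 4, 5
Σfx = 14×0 + 16×1 + 12×2 + 19×3 + 11×4 + 10×5 = 191
n = Σf = 82
Mean = 191 / 82 = 2.3293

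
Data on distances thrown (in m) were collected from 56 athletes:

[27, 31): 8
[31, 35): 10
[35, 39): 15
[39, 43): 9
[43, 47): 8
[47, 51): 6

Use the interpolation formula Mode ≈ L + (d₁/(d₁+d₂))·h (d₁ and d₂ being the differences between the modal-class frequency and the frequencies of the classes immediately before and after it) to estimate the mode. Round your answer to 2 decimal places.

36.82

Modal class: [35, 39) (highest frequency 15).
d₁ = 15 − 10 = 5, d₂ = 15 − 9 = 6
Mode ≈ 35 + (5/(5+6)) × 4 = 35 + 1.8182 = 36.8182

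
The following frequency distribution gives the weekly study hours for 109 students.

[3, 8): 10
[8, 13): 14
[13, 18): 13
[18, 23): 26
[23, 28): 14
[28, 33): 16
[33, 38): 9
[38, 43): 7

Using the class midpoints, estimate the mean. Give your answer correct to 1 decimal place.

21.9

Midpoints: 5.5, 10.5, 15.5, 20.5, 25.5, 30.5, 35.5, 40.5
Σfm = 10×5.5 + 14×10.5 + 13×15.5 + 26×20.5 + 14×25.5 + 16×30.5 + 9×35.5 + 7×40.5 = 2384.5
n = Σf = 109
Mean = 2384.5 / 109 = 21.8761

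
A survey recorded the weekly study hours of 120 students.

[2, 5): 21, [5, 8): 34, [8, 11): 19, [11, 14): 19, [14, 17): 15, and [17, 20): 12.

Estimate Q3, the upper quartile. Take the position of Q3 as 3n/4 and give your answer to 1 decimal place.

13.5

Cumulative frequencies: 21, 55, 74, 93, 108, 120
n = 120; position = 3n/4 = 90.
This falls in the class [11, 14): L = 11, F = 74, f = 19, h = 3.
Upper quartile ≈ 11 + ((90 − 74) / 19) × 3 = 13.5263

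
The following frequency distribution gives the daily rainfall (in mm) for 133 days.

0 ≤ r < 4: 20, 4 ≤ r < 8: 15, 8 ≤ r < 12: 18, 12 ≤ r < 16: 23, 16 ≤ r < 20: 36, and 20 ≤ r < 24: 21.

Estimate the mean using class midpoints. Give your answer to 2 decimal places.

Midpoints: 2, 6, 10, 14, 18, 22
Σfm = 20×2 + 15×6 + 18×10 + 23×14 + 36×18 + 21×22 = 1742
n = Σf = 133
Mean = 1742 / 133 = 13.0977

13.10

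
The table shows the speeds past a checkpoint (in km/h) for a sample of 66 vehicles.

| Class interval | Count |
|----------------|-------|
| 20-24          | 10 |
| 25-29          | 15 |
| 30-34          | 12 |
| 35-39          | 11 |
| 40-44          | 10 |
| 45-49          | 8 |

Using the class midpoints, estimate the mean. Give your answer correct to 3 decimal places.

Midpoints: 22, 27, 32, 37, 42, 47
Σfm = 10×22 + 15×27 + 12×32 + 11×37 + 10×42 + 8×47 = 2212
n = Σf = 66
Mean = 2212 / 66 = 33.5152

33.515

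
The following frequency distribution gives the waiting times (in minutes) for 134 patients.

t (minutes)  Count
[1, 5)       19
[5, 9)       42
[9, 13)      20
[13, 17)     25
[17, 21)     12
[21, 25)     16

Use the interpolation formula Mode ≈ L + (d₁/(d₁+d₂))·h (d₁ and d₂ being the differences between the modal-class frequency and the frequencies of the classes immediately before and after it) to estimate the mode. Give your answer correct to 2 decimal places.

7.04

Modal class: [5, 9) (highest frequency 42).
d₁ = 42 − 19 = 23, d₂ = 42 − 20 = 22
Mode ≈ 5 + (23/(23+22)) × 4 = 5 + 2.0444 = 7.0444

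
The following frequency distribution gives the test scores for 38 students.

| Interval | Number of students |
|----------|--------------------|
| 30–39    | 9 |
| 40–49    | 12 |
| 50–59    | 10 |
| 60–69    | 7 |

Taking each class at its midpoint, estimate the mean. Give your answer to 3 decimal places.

48.447

Midpoints: 34.5, 44.5, 54.5, 64.5
Σfm = 9×34.5 + 12×44.5 + 10×54.5 + 7×64.5 = 1841
n = Σf = 38
Mean = 1841 / 38 = 48.4474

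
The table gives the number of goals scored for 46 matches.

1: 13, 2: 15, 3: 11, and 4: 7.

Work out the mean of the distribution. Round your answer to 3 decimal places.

2.261

Values: 1, 2, 3, 4
Σfx = 13×1 + 15×2 + 11×3 + 7×4 = 104
n = Σf = 46
Mean = 104 / 46 = 2.2609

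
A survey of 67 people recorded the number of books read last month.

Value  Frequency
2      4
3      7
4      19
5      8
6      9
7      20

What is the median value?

5

Cumulative frequencies: 4, 11, 30, 38, 47, 67
n = 67, so the median is the value in position (n+1)/2 = 34.
Position 34 falls at value 5.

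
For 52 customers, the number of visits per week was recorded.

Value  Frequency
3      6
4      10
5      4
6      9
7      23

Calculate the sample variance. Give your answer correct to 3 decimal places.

Values: 3, 4, 5, 6, 7
n = 52, Σfx = 293, mean = 5.6346
Σfx² = 1765
Σf(x − x̄)² = Σfx² − (Σfx)²/n = 1765 − 293²/52 = 114.0577
Sample variance = 114.0577 / 51 = 2.2364

2.236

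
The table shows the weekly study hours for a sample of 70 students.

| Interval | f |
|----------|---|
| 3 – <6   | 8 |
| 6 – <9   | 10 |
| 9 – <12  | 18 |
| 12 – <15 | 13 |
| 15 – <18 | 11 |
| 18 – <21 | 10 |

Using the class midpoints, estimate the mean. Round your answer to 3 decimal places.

12.171

Midpoints: 4.5, 7.5, 10.5, 13.5, 16.5, 19.5
Σfm = 8×4.5 + 10×7.5 + 18×10.5 + 13×13.5 + 11×16.5 + 10×19.5 = 852
n = Σf = 70
Mean = 852 / 70 = 12.1714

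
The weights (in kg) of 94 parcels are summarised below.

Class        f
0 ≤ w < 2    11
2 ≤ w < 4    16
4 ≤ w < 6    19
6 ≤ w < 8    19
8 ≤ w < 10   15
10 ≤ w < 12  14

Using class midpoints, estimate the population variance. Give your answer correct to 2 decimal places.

Midpoints: 1, 3, 5, 7, 9, 11
n = 94, Σfm = 576, mean = 6.1277
Σfm² = 4470
Σf(m − x̄)² = Σfm² − (Σfm)²/n = 4470 − 576²/94 = 940.4681
Population variance = 940.4681 / 94 = 10.0050

10.00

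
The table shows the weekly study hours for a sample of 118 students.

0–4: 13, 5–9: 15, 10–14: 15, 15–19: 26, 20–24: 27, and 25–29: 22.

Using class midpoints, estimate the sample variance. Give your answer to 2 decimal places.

65.29

Midpoints: 2, 7, 12, 17, 22, 27
n = 118, Σfm = 1941, mean = 16.4492
Σfm² = 39567
Σf(m − x̄)² = Σfm² − (Σfm)²/n = 39567 − 1941²/118 = 7639.1949
Sample variance = 7639.1949 / 117 = 65.2923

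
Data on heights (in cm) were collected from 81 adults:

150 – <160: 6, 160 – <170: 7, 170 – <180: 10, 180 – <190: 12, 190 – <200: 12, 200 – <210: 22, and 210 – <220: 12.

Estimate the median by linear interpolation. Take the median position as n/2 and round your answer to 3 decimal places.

194.583

Cumulative frequencies: 6, 13, 23, 35, 47, 69, 81
n = 81; position = n/2 = 40.5.
This falls in the class 190 – <200: L = 190, F = 35, f = 12, h = 10.
Median ≈ 190 + ((40.5 − 35) / 12) × 10 = 194.5833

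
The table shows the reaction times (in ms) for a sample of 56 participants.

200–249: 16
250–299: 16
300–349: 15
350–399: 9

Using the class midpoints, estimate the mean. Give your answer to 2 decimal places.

289.68

Midpoints: 224.5, 274.5, 324.5, 374.5
Σfm = 16×224.5 + 16×274.5 + 15×324.5 + 9×374.5 = 16222
n = Σf = 56
Mean = 16222 / 56 = 289.6786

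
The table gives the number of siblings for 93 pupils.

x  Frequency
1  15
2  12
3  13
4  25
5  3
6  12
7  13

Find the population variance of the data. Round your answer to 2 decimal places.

Values: 1, 2, 3, 4, 5, 6, 7
n = 93, Σfx = 356, mean = 3.8280
Σfx² = 1724
Σf(x − x̄)² = Σfx² − (Σfx)²/n = 1724 − 356²/93 = 361.2473
Population variance = 361.2473 / 93 = 3.8844

3.88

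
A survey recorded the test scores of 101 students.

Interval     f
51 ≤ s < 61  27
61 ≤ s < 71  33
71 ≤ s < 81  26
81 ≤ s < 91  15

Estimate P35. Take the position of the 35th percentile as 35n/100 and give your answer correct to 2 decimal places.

63.53

Cumulative frequencies: 27, 60, 86, 101
n = 101; position = 35n/100 = 35.35.
This falls in the class 61 ≤ s < 71: L = 61, F = 27, f = 33, h = 10.
35th percentile ≈ 61 + ((35.35 − 27) / 33) × 10 = 63.5303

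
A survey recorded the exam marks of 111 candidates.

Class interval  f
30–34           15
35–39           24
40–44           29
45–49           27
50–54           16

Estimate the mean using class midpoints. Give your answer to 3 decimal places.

42.225

Midpoints: 32, 37, 42, 47, 52
Σfm = 15×32 + 24×37 + 29×42 + 27×47 + 16×52 = 4687
n = Σf = 111
Mean = 4687 / 111 = 42.2252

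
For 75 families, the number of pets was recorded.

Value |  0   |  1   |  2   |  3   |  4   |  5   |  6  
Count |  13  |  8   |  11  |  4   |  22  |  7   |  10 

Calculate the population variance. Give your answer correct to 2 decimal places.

4.00

Values: 0, 1, 2, 3, 4, 5, 6
n = 75, Σfx = 225, mean = 3.0000
Σfx² = 975
Σf(x − x̄)² = Σfx² − (Σfx)²/n = 975 − 225²/75 = 300.0000
Population variance = 300.0000 / 75 = 4.0000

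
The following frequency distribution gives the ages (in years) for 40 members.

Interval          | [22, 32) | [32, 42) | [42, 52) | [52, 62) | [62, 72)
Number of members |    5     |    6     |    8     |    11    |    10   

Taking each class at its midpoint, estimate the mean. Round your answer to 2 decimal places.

Midpoints: 27, 37, 47, 57, 67
Σfm = 5×27 + 6×37 + 8×47 + 11×57 + 10×67 = 2030
n = Σf = 40
Mean = 2030 / 40 = 50.7500

50.75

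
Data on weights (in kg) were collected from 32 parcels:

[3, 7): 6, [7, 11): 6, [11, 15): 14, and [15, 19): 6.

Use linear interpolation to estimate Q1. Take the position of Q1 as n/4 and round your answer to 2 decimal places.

Cumulative frequencies: 6, 12, 26, 32
n = 32; position = n/4 = 8.
This falls in the class [7, 11): L = 7, F = 6, f = 6, h = 4.
Lower quartile ≈ 7 + ((8 − 6) / 6) × 4 = 8.3333

8.33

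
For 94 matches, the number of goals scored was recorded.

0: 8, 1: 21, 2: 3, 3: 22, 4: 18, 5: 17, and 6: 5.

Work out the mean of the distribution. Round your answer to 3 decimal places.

2.979

Values: 0, 1, 2, 3, 4, 5, 6
Σfx = 8×0 + 21×1 + 3×2 + 22×3 + 18×4 + 17×5 + 5×6 = 280
n = Σf = 94
Mean = 280 / 94 = 2.9787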